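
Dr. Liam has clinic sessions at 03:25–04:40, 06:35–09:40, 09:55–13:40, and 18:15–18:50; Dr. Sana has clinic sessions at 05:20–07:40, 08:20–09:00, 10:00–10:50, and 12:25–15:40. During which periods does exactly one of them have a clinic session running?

03:25–04:40, 05:20–06:35, 07:40–08:20, 09:00–09:40, 09:55–10:00, 10:50–12:25, 13:40–15:40, 18:15–18:50

Only in the first: 03:25–04:40, 07:40–08:20, 09:00–09:40, 09:55–10:00, 10:50–12:25, 18:15–18:50.
Only in the second: 05:20–06:35, 13:40–15:40.
Together these are the periods covered by exactly one.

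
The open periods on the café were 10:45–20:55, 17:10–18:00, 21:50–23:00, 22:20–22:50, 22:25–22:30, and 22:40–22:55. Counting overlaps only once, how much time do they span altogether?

Merged: 10:45–20:55, 21:50–23:00.
Lengths: 10 h 10 min + 1 h 10 min = 11 h 20 min.

11 h 20 min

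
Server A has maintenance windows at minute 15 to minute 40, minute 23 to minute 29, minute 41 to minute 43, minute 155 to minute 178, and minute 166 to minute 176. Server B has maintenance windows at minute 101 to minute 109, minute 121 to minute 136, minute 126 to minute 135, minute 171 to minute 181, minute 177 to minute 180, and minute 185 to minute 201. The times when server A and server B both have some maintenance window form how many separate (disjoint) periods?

First set merges to minute 15 to minute 40, minute 41 to minute 43, minute 155 to minute 178.
Second set merges to minute 101 to minute 109, minute 121 to minute 136, minute 171 to minute 181, minute 185 to minute 201.
A ∩ B = minute 171 to minute 178.
That is 1 disjoint piece.

1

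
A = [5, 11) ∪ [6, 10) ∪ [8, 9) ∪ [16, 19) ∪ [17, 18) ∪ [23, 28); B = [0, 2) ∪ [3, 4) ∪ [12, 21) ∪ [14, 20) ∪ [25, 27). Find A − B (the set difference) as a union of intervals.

First set merges to [5, 11), [16, 19), [23, 28).
Second set merges to [0, 2), [3, 4), [12, 21), [25, 27).
[5, 11): nothing removed.
[16, 19): entirely removed.
[23, 28) \ B = [23, 25), [27, 28).

[5, 11) ∪ [23, 25) ∪ [27, 28)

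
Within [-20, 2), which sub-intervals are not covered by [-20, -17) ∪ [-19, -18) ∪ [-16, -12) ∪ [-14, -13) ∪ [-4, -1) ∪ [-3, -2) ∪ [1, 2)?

[-17, -16) ∪ [-12, -4) ∪ [-1, 1)

Covered (merged): [-20, -17), [-16, -12), [-4, -1), [1, 2).
Uncovered inside [-20, 2): [-17, -16), [-12, -4), [-1, 1).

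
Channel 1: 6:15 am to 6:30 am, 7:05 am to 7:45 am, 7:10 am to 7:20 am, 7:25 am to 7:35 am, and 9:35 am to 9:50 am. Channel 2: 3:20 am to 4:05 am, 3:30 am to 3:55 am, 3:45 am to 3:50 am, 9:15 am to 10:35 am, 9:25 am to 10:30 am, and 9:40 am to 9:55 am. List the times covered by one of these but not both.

3:20 am–4:05 am, 6:15 am–6:30 am, 7:05 am–7:45 am, 9:15 am–9:35 am, 9:50 am–10:35 am

Merge the first list: 6:15 am–6:30 am, 7:05 am–7:45 am, 9:35 am–9:50 am.
Merge the second list: 3:20 am–4:05 am, 9:15 am–10:35 am.
A \ B = 6:15 am–6:30 am, 7:05 am–7:45 am.
B \ A = 3:20 am–4:05 am, 9:15 am–9:35 am, 9:50 am–10:35 am.
Union of the two gives the symmetric difference.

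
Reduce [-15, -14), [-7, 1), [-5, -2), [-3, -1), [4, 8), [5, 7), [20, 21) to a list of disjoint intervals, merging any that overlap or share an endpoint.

[-15, -14) ∪ [-7, 1) ∪ [4, 8) ∪ [20, 21)

[-7, 1) is disjoint → start new block.
[-5, -2) overlaps/touches [-7, 1) → extend to [-7, 1).
[-3, -1) overlaps/touches [-7, 1) → extend to [-7, 1).
[4, 8) is disjoint → start new block.
[5, 7) overlaps/touches [4, 8) → extend to [4, 8).
[20, 21) is disjoint → start new block.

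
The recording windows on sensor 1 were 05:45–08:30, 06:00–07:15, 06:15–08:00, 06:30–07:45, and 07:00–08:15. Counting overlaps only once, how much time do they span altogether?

2 h 45 min

Merged: 05:45–08:30.
Length: 2 h 45 min.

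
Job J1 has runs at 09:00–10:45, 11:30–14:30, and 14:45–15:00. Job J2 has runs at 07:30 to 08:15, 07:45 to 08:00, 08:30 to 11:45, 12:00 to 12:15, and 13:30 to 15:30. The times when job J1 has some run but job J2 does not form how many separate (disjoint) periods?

2

B, merged: 07:30-08:15, 08:30-11:45, 12:00-12:15, 13:30-15:30.
A \ B = 11:45-12:00, 12:15-13:30.
That is 2 disjoint pieces.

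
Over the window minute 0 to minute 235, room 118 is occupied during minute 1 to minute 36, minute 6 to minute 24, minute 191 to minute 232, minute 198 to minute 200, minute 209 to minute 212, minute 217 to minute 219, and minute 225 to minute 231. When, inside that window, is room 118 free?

minute 0 to minute 1, minute 36 to minute 191, minute 232 to minute 235

Covered (merged): minute 1 to minute 36, minute 191 to minute 232.
Gaps within minute 0 to minute 235: minute 0 to minute 1, minute 36 to minute 191, minute 232 to minute 235.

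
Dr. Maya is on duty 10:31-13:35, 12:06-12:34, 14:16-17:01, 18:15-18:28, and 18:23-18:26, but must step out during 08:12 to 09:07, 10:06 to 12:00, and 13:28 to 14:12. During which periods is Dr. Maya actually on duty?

Merge the first list: 10:31–13:35, 14:16–17:01, 18:15–18:28.
10:31–13:35 \ B = 12:00–13:28.
14:16–17:01: nothing removed.
18:15–18:28: nothing removed.

12:00–13:28, 14:16–17:01, 18:15–18:28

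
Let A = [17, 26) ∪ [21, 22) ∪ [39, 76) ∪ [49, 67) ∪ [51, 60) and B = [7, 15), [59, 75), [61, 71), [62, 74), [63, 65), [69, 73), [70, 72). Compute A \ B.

[17, 26) ∪ [39, 59) ∪ [75, 76)

Merge the first list: [17, 26), [39, 76).
Merge the second list: [7, 15), [59, 75).
[17, 26): nothing removed.
[39, 76) \ B = [39, 59), [75, 76).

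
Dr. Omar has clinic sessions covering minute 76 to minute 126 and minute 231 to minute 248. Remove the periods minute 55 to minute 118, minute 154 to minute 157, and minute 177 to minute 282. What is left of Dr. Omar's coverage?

minute 76 to minute 126 minus B → minute 118 to minute 126.
minute 231 to minute 248: fully covered by B → removed.

minute 118 to minute 126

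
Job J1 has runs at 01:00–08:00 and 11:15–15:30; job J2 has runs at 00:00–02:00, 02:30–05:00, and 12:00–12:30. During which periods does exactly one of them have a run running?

00:00-01:00, 02:00-02:30, 05:00-08:00, 11:15-12:00, 12:30-15:30

A \ B = 02:00-02:30, 05:00-08:00, 11:15-12:00, 12:30-15:30.
B \ A = 00:00-01:00.
Union of the two gives the symmetric difference.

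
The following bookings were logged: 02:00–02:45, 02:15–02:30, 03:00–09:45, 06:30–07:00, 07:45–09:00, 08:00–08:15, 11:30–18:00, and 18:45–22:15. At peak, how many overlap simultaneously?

3

At 08:00, 3 of the intervals are simultaneously active.
No point has more.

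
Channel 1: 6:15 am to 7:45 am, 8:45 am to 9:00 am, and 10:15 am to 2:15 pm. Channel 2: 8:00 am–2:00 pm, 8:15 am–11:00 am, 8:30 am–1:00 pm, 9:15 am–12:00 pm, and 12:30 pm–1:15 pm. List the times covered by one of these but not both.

6:15 am-7:45 am, 8:00 am-8:45 am, 9:00 am-10:15 am, 2:00 pm-2:15 pm

B, merged: 8:00 am-2:00 pm.
A but not B: 6:15 am-7:45 am, 2:00 pm-2:15 pm.
B but not A: 8:00 am-8:45 am, 9:00 am-10:15 am.
Combining gives A △ B.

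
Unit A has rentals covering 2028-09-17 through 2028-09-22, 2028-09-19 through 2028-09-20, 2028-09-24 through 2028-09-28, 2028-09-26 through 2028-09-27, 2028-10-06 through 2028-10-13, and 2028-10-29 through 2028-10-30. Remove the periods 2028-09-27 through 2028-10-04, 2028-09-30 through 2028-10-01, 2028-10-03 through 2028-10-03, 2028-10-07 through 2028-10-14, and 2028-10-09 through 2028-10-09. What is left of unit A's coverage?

Merge the first list: 2028-09-17 through 2028-09-22, 2028-09-24 through 2028-09-28, 2028-10-06 through 2028-10-13, 2028-10-29 through 2028-10-30.
Merge the second list: 2028-09-27 through 2028-10-04, 2028-10-07 through 2028-10-14.
2028-09-17 through 2028-09-22: no B overlap → unchanged.
2028-09-24 through 2028-09-28 minus B → 2028-09-24 through 2028-09-26.
2028-10-06 through 2028-10-13 minus B → 2028-10-06 through 2028-10-06.
2028-10-29 through 2028-10-30: no B overlap → unchanged.

2028-09-17 through 2028-09-22, 2028-09-24 through 2028-09-26, 2028-10-06 through 2028-10-06, 2028-10-29 through 2028-10-30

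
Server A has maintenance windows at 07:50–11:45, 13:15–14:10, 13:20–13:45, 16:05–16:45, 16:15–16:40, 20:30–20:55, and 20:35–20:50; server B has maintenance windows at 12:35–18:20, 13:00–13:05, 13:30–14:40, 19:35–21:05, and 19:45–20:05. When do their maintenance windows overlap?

Merge the first list: 07:50–11:45, 13:15–14:10, 16:05–16:45, 20:30–20:55.
Merge the second list: 12:35–18:20, 19:35–21:05.
07:50–11:45: no overlap with the second set.
13:15–14:10 meets the second set on 13:15–14:10.
16:05–16:45 meets the second set on 16:05–16:45.
20:30–20:55 meets the second set on 20:30–20:55.

13:15–14:10, 16:05–16:45, 20:30–20:55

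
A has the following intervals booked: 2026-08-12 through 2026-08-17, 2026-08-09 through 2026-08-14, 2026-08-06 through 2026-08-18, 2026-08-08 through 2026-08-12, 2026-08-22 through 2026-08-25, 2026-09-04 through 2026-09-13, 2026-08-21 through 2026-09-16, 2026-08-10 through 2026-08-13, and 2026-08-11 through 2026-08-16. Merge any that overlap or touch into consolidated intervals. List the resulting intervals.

2026-08-06 through 2026-08-18, 2026-08-21 through 2026-09-16

Sort by start: 2026-08-06 through 2026-08-18, 2026-08-08 through 2026-08-12, 2026-08-09 through 2026-08-14, 2026-08-10 through 2026-08-13, 2026-08-11 through 2026-08-16, 2026-08-12 through 2026-08-17, 2026-08-21 through 2026-09-16, 2026-08-22 through 2026-08-25, 2026-09-04 through 2026-09-13.
2026-08-08 through 2026-08-12 overlaps/touches 2026-08-06 through 2026-08-18 → extend to 2026-08-06 through 2026-08-18.
2026-08-09 through 2026-08-14 overlaps/touches 2026-08-06 through 2026-08-18 → extend to 2026-08-06 through 2026-08-18.
2026-08-10 through 2026-08-13 overlaps/touches 2026-08-06 through 2026-08-18 → extend to 2026-08-06 through 2026-08-18.
2026-08-11 through 2026-08-16 overlaps/touches 2026-08-06 through 2026-08-18 → extend to 2026-08-06 through 2026-08-18.
2026-08-12 through 2026-08-17 overlaps/touches 2026-08-06 through 2026-08-18 → extend to 2026-08-06 through 2026-08-18.
2026-08-21 through 2026-09-16 is disjoint → start new block.
2026-08-22 through 2026-08-25 overlaps/touches 2026-08-21 through 2026-09-16 → extend to 2026-08-21 through 2026-09-16.
2026-09-04 through 2026-09-13 overlaps/touches 2026-08-21 through 2026-09-16 → extend to 2026-08-21 through 2026-09-16.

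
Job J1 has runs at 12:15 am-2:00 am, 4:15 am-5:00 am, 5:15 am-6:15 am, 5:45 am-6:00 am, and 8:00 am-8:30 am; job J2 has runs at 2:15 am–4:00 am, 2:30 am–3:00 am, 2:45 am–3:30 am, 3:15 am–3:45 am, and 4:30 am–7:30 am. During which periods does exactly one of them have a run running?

A, merged: 12:15 am–2:00 am, 4:15 am–5:00 am, 5:15 am–6:15 am, 8:00 am–8:30 am.
B, merged: 2:15 am–4:00 am, 4:30 am–7:30 am.
A but not B: 12:15 am–2:00 am, 4:15 am–4:30 am, 8:00 am–8:30 am.
B but not A: 2:15 am–4:00 am, 5:00 am–5:15 am, 6:15 am–7:30 am.
Combining gives A △ B.

12:15 am–2:00 am, 2:15 am–4:00 am, 4:15 am–4:30 am, 5:00 am–5:15 am, 6:15 am–7:30 am, 8:00 am–8:30 am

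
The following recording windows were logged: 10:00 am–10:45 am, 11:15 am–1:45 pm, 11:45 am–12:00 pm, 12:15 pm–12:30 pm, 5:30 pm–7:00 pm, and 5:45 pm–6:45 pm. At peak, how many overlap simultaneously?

Walk the sorted start/end points keeping a running depth.
The depth first hits 2 at 11:45 am.

2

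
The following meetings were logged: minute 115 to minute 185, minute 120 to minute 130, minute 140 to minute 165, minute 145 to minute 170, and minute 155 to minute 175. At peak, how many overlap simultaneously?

4

Sweep endpoints in order; track running count of active intervals.
Peak of 4 reached at minute 155.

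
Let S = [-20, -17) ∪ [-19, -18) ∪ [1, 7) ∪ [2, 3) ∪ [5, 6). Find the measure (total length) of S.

Merged: [-20, -17), [1, 7).
Lengths: 3 + 6 = 9.

9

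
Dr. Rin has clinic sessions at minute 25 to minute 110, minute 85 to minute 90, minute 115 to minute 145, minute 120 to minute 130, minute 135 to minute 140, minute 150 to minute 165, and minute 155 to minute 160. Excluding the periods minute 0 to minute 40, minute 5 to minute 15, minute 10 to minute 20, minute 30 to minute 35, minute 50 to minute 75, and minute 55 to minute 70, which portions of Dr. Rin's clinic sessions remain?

minute 40 to minute 50, minute 75 to minute 110, minute 115 to minute 145, minute 150 to minute 165

First set merges to minute 25 to minute 110, minute 115 to minute 145, minute 150 to minute 165.
Second set merges to minute 0 to minute 40, minute 50 to minute 75.
minute 25 to minute 110 \ B = minute 40 to minute 50, minute 75 to minute 110.
minute 115 to minute 145: nothing removed.
minute 150 to minute 165: nothing removed.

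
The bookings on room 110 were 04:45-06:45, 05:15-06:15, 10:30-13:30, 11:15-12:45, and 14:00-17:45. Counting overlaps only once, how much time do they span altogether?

8 h 45 min

Merged: 04:45–06:45, 10:30–13:30, 14:00–17:45.
Lengths: 2 h + 3 h + 3 h 45 min = 8 h 45 min.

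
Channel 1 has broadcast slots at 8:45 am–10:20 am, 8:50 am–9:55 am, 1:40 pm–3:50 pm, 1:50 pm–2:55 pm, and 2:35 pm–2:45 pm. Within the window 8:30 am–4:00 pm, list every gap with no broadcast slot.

After merging, the occupied span is 8:45 am-10:20 am, 1:40 pm-3:50 pm.
Complement within 8:30 am-4:00 pm: 8:30 am-8:45 am, 10:20 am-1:40 pm, 3:50 pm-4:00 pm.

8:30 am-8:45 am, 10:20 am-1:40 pm, 3:50 pm-4:00 pm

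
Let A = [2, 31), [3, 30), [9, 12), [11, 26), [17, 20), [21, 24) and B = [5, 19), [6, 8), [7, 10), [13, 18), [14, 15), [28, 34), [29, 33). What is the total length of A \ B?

First set merges to [2, 31).
Second set merges to [5, 19), [28, 34).
A \ B = [2, 5), [19, 28).
Total: 3 + 9 = 12.

12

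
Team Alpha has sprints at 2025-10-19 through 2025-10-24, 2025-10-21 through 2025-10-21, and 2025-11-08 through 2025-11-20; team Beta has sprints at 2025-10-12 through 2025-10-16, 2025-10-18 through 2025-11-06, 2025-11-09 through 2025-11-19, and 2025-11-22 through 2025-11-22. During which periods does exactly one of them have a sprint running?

2025-10-12 through 2025-10-16, 2025-10-18 through 2025-10-18, 2025-10-25 through 2025-11-06, 2025-11-08 through 2025-11-08, 2025-11-20 through 2025-11-20, 2025-11-22 through 2025-11-22

Merge the first list: 2025-10-19 through 2025-10-24, 2025-11-08 through 2025-11-20.
A but not B: 2025-11-08 through 2025-11-08, 2025-11-20 through 2025-11-20.
B but not A: 2025-10-12 through 2025-10-16, 2025-10-18 through 2025-10-18, 2025-10-25 through 2025-11-06, 2025-11-22 through 2025-11-22.
Combining gives A △ B.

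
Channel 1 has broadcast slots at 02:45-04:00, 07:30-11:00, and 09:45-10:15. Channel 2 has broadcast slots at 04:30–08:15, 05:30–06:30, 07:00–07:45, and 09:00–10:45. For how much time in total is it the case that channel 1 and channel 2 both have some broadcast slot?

A, merged: 02:45–04:00, 07:30–11:00.
B, merged: 04:30–08:15, 09:00–10:45.
A ∩ B = 07:30–08:15, 09:00–10:45.
Total: 45 min + 1 h 45 min = 2 h 30 min.

2 h 30 min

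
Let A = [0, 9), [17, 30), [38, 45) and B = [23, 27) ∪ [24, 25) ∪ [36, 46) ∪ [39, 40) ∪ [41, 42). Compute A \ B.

[0, 9) ∪ [17, 23) ∪ [27, 30)

Second set merges to [23, 27), [36, 46).
[0, 9): nothing removed.
[17, 30) \ B = [17, 23), [27, 30).
[38, 45): entirely removed.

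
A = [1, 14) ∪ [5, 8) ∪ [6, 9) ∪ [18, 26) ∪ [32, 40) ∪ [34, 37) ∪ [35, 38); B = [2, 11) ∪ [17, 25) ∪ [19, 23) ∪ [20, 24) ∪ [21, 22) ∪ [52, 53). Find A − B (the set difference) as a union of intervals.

[1, 2) ∪ [11, 14) ∪ [25, 26) ∪ [32, 40)

Merge the first list: [1, 14), [18, 26), [32, 40).
Merge the second list: [2, 11), [17, 25), [52, 53).
[1, 14) with B removed leaves [1, 2), [11, 14).
[18, 26) with B removed leaves [25, 26).
[32, 40) is untouched.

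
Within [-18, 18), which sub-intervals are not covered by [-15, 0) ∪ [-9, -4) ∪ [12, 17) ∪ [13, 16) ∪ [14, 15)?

Covered (merged): [-15, 0), [12, 17).
Complement within [-18, 18): [-18, -15), [0, 12), [17, 18).

[-18, -15) ∪ [0, 12) ∪ [17, 18)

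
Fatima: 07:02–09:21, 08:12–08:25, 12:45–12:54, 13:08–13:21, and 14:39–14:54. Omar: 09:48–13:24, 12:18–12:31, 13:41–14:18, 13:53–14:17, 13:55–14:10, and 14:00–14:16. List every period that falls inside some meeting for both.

Merge the first list: 07:02–09:21, 12:45–12:54, 13:08–13:21, 14:39–14:54.
Merge the second list: 09:48–13:24, 13:41–14:18.
07:02–09:21: no overlap with the second set.
12:45–12:54 meets the second set on 12:45–12:54.
13:08–13:21 meets the second set on 13:08–13:21.
14:39–14:54: no overlap with the second set.

12:45–12:54, 13:08–13:21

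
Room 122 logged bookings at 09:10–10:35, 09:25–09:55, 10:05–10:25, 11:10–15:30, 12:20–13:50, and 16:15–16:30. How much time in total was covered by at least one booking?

6 h

Merged: 09:10–10:35, 11:10–15:30, 16:15–16:30.
Lengths: 1 h 25 min + 4 h 20 min + 15 min = 6 h.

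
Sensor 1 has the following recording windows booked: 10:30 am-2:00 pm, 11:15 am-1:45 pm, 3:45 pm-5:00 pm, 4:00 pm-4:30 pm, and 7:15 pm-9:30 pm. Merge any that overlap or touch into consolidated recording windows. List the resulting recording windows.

11:15 am-1:45 pm overlaps/touches 10:30 am-2:00 pm → extend to 10:30 am-2:00 pm.
3:45 pm-5:00 pm is disjoint → start new block.
4:00 pm-4:30 pm overlaps/touches 3:45 pm-5:00 pm → extend to 3:45 pm-5:00 pm.
7:15 pm-9:30 pm is disjoint → start new block.

10:30 am-2:00 pm, 3:45 pm-5:00 pm, 7:15 pm-9:30 pm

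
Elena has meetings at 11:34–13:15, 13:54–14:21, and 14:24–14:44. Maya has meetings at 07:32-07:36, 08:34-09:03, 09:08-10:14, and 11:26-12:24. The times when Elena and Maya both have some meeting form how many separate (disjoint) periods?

A ∩ B = 11:34-12:24.
That is 1 disjoint piece.

1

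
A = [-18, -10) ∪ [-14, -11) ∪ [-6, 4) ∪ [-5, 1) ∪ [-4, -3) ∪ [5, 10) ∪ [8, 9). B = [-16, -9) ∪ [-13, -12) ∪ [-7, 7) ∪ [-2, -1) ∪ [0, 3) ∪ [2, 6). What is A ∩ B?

[-16, -10) ∪ [-6, 4) ∪ [5, 7)

First set merges to [-18, -10), [-6, 4), [5, 10).
Second set merges to [-16, -9), [-7, 7).
[-18, -10) ∩ B → [-16, -10).
[-6, 4) ∩ B → [-6, 4).
[5, 10) ∩ B → [5, 7).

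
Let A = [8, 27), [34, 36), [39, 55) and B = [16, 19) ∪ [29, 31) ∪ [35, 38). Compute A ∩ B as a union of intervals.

[16, 19) ∪ [35, 36)

[8, 27) overlaps B on [16, 19).
[34, 36) overlaps B on [35, 36).
[39, 55) falls entirely outside B.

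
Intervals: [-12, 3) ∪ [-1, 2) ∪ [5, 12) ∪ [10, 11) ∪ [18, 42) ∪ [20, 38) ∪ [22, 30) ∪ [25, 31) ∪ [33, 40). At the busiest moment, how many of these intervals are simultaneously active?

4

At 25, 4 of the intervals are simultaneously active.
No point has more.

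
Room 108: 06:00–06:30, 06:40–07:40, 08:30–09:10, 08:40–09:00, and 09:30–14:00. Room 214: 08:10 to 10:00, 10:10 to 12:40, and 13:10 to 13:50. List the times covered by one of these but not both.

06:00–06:30, 06:40–07:40, 08:10–08:30, 09:10–09:30, 10:00–10:10, 12:40–13:10, 13:50–14:00

A, merged: 06:00–06:30, 06:40–07:40, 08:30–09:10, 09:30–14:00.
Only in the first: 06:00–06:30, 06:40–07:40, 10:00–10:10, 12:40–13:10, 13:50–14:00.
Only in the second: 08:10–08:30, 09:10–09:30.
Together these are the periods covered by exactly one.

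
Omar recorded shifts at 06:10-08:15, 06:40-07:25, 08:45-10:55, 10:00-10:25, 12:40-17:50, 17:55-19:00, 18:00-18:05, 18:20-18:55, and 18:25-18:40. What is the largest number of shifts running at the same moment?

3

Sweep endpoints in order; track running count of active intervals.
Peak of 3 reached at 18:25.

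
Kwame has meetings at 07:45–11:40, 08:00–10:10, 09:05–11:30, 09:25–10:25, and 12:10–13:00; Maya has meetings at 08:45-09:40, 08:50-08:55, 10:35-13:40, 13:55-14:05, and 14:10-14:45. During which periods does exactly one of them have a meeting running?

A, merged: 07:45-11:40, 12:10-13:00.
B, merged: 08:45-09:40, 10:35-13:40, 13:55-14:05, 14:10-14:45.
Only in the first: 07:45-08:45, 09:40-10:35.
Only in the second: 11:40-12:10, 13:00-13:40, 13:55-14:05, 14:10-14:45.
Together these are the periods covered by exactly one.

07:45-08:45, 09:40-10:35, 11:40-12:10, 13:00-13:40, 13:55-14:05, 14:10-14:45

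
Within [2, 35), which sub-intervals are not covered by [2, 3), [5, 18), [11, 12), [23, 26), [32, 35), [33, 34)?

Covered (merged): [2, 3), [5, 18), [23, 26), [32, 35).
Complement within [2, 35): [3, 5), [18, 23), [26, 32).

[3, 5) ∪ [18, 23) ∪ [26, 32)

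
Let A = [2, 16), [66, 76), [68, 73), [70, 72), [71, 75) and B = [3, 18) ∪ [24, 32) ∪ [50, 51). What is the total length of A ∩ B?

13

A, merged: [2, 16), [66, 76).
A ∩ B = [3, 16).
Total: 13.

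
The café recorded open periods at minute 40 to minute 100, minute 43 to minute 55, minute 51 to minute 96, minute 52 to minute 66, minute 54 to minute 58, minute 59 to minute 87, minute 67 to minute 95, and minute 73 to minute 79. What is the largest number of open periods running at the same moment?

5

At minute 54, 5 of the intervals are simultaneously active.
No point has more.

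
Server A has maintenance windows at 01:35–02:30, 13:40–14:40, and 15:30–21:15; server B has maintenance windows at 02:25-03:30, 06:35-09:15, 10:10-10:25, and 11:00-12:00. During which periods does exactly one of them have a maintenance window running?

A \ B = 01:35–02:25, 13:40–14:40, 15:30–21:15.
B \ A = 02:30–03:30, 06:35–09:15, 10:10–10:25, 11:00–12:00.
Union of the two gives the symmetric difference.

01:35–02:25, 02:30–03:30, 06:35–09:15, 10:10–10:25, 11:00–12:00, 13:40–14:40, 15:30–21:15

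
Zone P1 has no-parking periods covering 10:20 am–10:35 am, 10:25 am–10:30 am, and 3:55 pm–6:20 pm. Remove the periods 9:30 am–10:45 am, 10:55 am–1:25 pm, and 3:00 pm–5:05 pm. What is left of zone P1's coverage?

First set merges to 10:20 am–10:35 am, 3:55 pm–6:20 pm.
10:20 am–10:35 am: fully covered by B → removed.
3:55 pm–6:20 pm minus B → 5:05 pm–6:20 pm.

5:05 pm–6:20 pm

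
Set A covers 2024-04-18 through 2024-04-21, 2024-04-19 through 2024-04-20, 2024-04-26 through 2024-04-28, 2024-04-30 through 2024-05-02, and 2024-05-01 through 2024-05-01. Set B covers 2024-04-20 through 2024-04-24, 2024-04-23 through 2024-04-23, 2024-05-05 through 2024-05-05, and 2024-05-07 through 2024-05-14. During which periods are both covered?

A, merged: 2024-04-18 through 2024-04-21, 2024-04-26 through 2024-04-28, 2024-04-30 through 2024-05-02.
B, merged: 2024-04-20 through 2024-04-24, 2024-05-05 through 2024-05-05, 2024-05-07 through 2024-05-14.
2024-04-18 through 2024-04-21 ∩ B → 2024-04-20 through 2024-04-21.
2024-04-26 through 2024-04-28 meets no B interval.
2024-04-30 through 2024-05-02 meets no B interval.

2024-04-20 through 2024-04-21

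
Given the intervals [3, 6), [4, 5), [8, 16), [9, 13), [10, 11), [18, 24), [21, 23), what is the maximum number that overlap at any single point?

3

Sweep endpoints in order; track running count of active intervals.
Peak of 3 reached at 10.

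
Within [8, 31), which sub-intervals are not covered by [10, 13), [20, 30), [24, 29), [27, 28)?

[8, 10) ∪ [13, 20) ∪ [30, 31)

The merged coverage is [10, 13), [20, 30).
Complement within [8, 31): [8, 10), [13, 20), [30, 31).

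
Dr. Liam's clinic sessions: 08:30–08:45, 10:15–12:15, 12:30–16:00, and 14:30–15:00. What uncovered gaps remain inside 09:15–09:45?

09:15-09:45

Covered (merged): 08:30-08:45, 10:15-12:15, 12:30-16:00.
Gaps within 09:15-09:45: 09:15-09:45.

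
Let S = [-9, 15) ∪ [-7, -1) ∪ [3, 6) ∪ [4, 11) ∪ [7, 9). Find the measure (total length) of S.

Merged: [-9, 15).
Length: 24.

24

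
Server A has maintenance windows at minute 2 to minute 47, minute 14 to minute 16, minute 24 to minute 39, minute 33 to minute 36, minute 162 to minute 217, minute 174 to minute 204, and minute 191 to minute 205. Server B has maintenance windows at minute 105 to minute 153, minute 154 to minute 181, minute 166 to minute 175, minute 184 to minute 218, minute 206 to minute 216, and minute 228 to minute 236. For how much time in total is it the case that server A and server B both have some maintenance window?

First set merges to minute 2 to minute 47, minute 162 to minute 217.
Second set merges to minute 105 to minute 153, minute 154 to minute 181, minute 184 to minute 218, minute 228 to minute 236.
A ∩ B = minute 162 to minute 181, minute 184 to minute 217.
Total: 19 minutes + 33 minutes = 52 minutes.

52 minutes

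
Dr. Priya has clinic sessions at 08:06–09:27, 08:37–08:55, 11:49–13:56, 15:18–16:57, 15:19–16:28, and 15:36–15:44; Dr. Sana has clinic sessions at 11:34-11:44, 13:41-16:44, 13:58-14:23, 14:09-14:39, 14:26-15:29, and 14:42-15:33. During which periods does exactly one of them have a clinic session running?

08:06–09:27, 11:34–11:44, 11:49–13:41, 13:56–15:18, 16:44–16:57

Merge the first list: 08:06–09:27, 11:49–13:56, 15:18–16:57.
Merge the second list: 11:34–11:44, 13:41–16:44.
A \ B = 08:06–09:27, 11:49–13:41, 16:44–16:57.
B \ A = 11:34–11:44, 13:56–15:18.
Union of the two gives the symmetric difference.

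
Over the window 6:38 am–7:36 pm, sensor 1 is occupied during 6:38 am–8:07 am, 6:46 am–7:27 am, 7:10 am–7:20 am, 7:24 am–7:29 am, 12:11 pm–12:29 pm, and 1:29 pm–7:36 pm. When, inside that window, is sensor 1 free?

8:07 am-12:11 pm, 12:29 pm-1:29 pm

Covered (merged): 6:38 am-8:07 am, 12:11 pm-12:29 pm, 1:29 pm-7:36 pm.
Complement within 6:38 am-7:36 pm: 8:07 am-12:11 pm, 12:29 pm-1:29 pm.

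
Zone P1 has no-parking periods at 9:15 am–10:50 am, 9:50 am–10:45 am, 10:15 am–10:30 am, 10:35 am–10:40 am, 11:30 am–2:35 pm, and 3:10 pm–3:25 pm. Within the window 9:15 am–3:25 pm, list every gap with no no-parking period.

Covered (merged): 9:15 am–10:50 am, 11:30 am–2:35 pm, 3:10 pm–3:25 pm.
Uncovered inside 9:15 am–3:25 pm: 10:50 am–11:30 am, 2:35 pm–3:10 pm.

10:50 am–11:30 am, 2:35 pm–3:10 pm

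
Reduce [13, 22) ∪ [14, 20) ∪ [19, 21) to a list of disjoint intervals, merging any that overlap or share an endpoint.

[14, 20) overlaps/touches [13, 22) → extend to [13, 22).
[19, 21) overlaps/touches [13, 22) → extend to [13, 22).

[13, 22)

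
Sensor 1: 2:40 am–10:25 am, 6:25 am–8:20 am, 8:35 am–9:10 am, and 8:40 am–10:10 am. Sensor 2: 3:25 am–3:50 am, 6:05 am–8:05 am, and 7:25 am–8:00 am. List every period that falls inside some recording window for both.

First set merges to 2:40 am–10:25 am.
Second set merges to 3:25 am–3:50 am, 6:05 am–8:05 am.
2:40 am–10:25 am ∩ B → 3:25 am–3:50 am, 6:05 am–8:05 am.

3:25 am–3:50 am, 6:05 am–8:05 am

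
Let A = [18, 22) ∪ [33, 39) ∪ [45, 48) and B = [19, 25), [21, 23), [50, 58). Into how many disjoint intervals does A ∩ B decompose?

1

B, merged: [19, 25), [50, 58).
A ∩ B = [19, 22).
That is 1 disjoint piece.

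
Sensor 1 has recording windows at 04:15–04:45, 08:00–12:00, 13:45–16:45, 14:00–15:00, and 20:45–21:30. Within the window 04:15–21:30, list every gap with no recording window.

04:45-08:00, 12:00-13:45, 16:45-20:45

The merged coverage is 04:15-04:45, 08:00-12:00, 13:45-16:45, 20:45-21:30.
Complement within 04:15-21:30: 04:45-08:00, 12:00-13:45, 16:45-20:45.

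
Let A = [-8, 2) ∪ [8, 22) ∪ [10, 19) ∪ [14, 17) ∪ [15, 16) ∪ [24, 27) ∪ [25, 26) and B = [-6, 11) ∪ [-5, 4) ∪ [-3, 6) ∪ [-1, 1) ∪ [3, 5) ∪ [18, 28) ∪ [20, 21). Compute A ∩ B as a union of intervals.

Merge the first list: [-8, 2), [8, 22), [24, 27).
Merge the second list: [-6, 11), [18, 28).
[-8, 2) ∩ B → [-6, 2).
[8, 22) ∩ B → [8, 11), [18, 22).
[24, 27) ∩ B → [24, 27).

[-6, 2) ∪ [8, 11) ∪ [18, 22) ∪ [24, 27)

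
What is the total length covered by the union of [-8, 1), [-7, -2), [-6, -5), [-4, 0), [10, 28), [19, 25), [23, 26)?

Merged: [-8, 1), [10, 28).
Lengths: 9 + 18 = 27.

27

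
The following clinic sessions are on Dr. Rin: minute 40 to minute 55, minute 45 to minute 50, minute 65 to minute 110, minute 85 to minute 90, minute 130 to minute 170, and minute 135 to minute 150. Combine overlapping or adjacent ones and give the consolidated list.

minute 45 to minute 50 overlaps/touches minute 40 to minute 55 → extend to minute 40 to minute 55.
minute 65 to minute 110 is disjoint → start new block.
minute 85 to minute 90 overlaps/touches minute 65 to minute 110 → extend to minute 65 to minute 110.
minute 130 to minute 170 is disjoint → start new block.
minute 135 to minute 150 overlaps/touches minute 130 to minute 170 → extend to minute 130 to minute 170.

minute 40 to minute 55, minute 65 to minute 110, minute 130 to minute 170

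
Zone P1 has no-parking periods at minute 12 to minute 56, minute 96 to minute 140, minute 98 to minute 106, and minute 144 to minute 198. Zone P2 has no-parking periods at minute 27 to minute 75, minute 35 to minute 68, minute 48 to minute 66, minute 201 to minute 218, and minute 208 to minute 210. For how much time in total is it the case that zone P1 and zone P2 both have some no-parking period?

A, merged: minute 12 to minute 56, minute 96 to minute 140, minute 144 to minute 198.
B, merged: minute 27 to minute 75, minute 201 to minute 218.
A ∩ B = minute 27 to minute 56.
Total: 29 minutes.

29 minutes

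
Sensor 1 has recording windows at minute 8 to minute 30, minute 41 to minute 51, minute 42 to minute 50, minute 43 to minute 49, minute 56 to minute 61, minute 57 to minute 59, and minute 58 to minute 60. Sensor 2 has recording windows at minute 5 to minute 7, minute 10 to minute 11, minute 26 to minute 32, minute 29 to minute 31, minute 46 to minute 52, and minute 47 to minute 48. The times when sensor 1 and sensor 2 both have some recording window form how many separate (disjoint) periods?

3

Merge the first list: minute 8 to minute 30, minute 41 to minute 51, minute 56 to minute 61.
Merge the second list: minute 5 to minute 7, minute 10 to minute 11, minute 26 to minute 32, minute 46 to minute 52.
A ∩ B = minute 10 to minute 11, minute 26 to minute 30, minute 46 to minute 51.
That is 3 disjoint pieces.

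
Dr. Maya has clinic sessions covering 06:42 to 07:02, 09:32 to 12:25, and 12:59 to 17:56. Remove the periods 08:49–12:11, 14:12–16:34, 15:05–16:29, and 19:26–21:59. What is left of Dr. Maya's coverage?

B, merged: 08:49–12:11, 14:12–16:34, 19:26–21:59.
06:42–07:02: no B overlap → unchanged.
09:32–12:25 minus B → 12:11–12:25.
12:59–17:56 minus B → 12:59–14:12, 16:34–17:56.

06:42–07:02, 12:11–12:25, 12:59–14:12, 16:34–17:56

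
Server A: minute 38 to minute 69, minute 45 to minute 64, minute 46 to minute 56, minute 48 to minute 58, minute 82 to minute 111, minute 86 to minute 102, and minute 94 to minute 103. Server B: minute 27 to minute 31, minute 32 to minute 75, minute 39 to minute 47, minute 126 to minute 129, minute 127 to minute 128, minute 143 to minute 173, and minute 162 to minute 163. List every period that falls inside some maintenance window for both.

minute 38 to minute 69

A, merged: minute 38 to minute 69, minute 82 to minute 111.
B, merged: minute 27 to minute 31, minute 32 to minute 75, minute 126 to minute 129, minute 143 to minute 173.
minute 38 to minute 69 meets the second set on minute 38 to minute 69.
minute 82 to minute 111: no overlap with the second set.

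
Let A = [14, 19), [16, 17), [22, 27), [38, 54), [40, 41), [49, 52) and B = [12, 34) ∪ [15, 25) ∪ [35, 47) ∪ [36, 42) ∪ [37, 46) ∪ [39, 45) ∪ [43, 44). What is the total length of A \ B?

7

First set merges to [14, 19), [22, 27), [38, 54).
Second set merges to [12, 34), [35, 47).
A \ B = [47, 54).
Total: 7.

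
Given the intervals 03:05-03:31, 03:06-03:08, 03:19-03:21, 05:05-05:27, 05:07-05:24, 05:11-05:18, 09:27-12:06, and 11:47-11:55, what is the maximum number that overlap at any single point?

Sweep endpoints in order; track running count of active intervals.
Peak of 3 reached at 05:11.

3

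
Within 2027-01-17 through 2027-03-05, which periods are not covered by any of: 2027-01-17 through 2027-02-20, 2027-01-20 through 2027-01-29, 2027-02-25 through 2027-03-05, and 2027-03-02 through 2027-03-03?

2027-02-21 through 2027-02-24

The merged coverage is 2027-01-17 through 2027-02-20, 2027-02-25 through 2027-03-05.
Uncovered inside 2027-01-17 through 2027-03-05: 2027-02-21 through 2027-02-24.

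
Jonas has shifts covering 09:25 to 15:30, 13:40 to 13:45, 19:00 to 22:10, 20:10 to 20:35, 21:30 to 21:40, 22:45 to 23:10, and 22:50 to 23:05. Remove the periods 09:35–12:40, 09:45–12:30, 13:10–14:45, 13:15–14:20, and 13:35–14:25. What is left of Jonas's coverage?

A, merged: 09:25–15:30, 19:00–22:10, 22:45–23:10.
B, merged: 09:35–12:40, 13:10–14:45.
09:25–15:30 with B removed leaves 09:25–09:35, 12:40–13:10, 14:45–15:30.
19:00–22:10 is untouched.
22:45–23:10 is untouched.

09:25–09:35, 12:40–13:10, 14:45–15:30, 19:00–22:10, 22:45–23:10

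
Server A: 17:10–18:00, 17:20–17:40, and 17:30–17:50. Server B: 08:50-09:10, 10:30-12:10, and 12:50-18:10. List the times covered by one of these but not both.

First set merges to 17:10–18:00.
A \ B = none.
B \ A = 08:50–09:10, 10:30–12:10, 12:50–17:10, 18:00–18:10.
Union of the two gives the symmetric difference.

08:50–09:10, 10:30–12:10, 12:50–17:10, 18:00–18:10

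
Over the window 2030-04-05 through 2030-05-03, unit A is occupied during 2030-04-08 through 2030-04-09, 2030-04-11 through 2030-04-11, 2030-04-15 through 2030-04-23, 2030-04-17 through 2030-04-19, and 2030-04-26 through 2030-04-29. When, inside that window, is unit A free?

2030-04-05 through 2030-04-07, 2030-04-10 through 2030-04-10, 2030-04-12 through 2030-04-14, 2030-04-24 through 2030-04-25, 2030-04-30 through 2030-05-03

Covered (merged): 2030-04-08 through 2030-04-09, 2030-04-11 through 2030-04-11, 2030-04-15 through 2030-04-23, 2030-04-26 through 2030-04-29.
Gaps within 2030-04-05 through 2030-05-03: 2030-04-05 through 2030-04-07, 2030-04-10 through 2030-04-10, 2030-04-12 through 2030-04-14, 2030-04-24 through 2030-04-25, 2030-04-30 through 2030-05-03.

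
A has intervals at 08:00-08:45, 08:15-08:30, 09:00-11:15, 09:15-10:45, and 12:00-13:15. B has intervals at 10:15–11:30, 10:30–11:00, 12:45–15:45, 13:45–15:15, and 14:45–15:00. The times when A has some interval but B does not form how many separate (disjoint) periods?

Merge the first list: 08:00–08:45, 09:00–11:15, 12:00–13:15.
Merge the second list: 10:15–11:30, 12:45–15:45.
A \ B = 08:00–08:45, 09:00–10:15, 12:00–12:45.
That is 3 disjoint pieces.

3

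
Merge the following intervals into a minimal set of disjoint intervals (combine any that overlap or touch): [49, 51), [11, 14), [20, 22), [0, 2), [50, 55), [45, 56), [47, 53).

Sort by start: [0, 2), [11, 14), [20, 22), [45, 56), [47, 53), [49, 51), [50, 55).
[11, 14) is disjoint → start new block.
[20, 22) is disjoint → start new block.
[45, 56) is disjoint → start new block.
[47, 53) overlaps/touches [45, 56) → extend to [45, 56).
[49, 51) overlaps/touches [45, 56) → extend to [45, 56).
[50, 55) overlaps/touches [45, 56) → extend to [45, 56).

[0, 2) ∪ [11, 14) ∪ [20, 22) ∪ [45, 56)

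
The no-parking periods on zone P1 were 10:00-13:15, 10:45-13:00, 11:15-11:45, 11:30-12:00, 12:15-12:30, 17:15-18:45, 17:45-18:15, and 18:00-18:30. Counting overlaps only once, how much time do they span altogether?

Merged: 10:00-13:15, 17:15-18:45.
Lengths: 3 h 15 min + 1 h 30 min = 4 h 45 min.

4 h 45 min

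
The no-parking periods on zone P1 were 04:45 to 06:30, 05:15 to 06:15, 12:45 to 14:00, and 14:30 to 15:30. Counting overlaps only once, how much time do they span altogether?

4 h

Merged: 04:45-06:30, 12:45-14:00, 14:30-15:30.
Lengths: 1 h 45 min + 1 h 15 min + 1 h = 4 h.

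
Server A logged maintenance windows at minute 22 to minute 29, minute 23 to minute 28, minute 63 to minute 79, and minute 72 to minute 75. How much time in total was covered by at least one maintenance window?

23 minutes

Merged: minute 22 to minute 29, minute 63 to minute 79.
Lengths: 7 minutes + 16 minutes = 23 minutes.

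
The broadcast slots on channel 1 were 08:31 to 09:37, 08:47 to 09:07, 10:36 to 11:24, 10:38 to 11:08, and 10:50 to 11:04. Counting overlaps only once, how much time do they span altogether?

Merged: 08:31-09:37, 10:36-11:24.
Lengths: 1 h 6 min + 48 min = 1 h 54 min.

1 h 54 min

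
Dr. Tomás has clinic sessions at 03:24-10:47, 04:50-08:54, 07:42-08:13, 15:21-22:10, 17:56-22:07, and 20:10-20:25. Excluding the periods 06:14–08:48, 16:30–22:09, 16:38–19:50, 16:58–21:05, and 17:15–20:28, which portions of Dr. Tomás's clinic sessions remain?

First set merges to 03:24–10:47, 15:21–22:10.
Second set merges to 06:14–08:48, 16:30–22:09.
03:24–10:47 minus B → 03:24–06:14, 08:48–10:47.
15:21–22:10 minus B → 15:21–16:30, 22:09–22:10.

03:24–06:14, 08:48–10:47, 15:21–16:30, 22:09–22:10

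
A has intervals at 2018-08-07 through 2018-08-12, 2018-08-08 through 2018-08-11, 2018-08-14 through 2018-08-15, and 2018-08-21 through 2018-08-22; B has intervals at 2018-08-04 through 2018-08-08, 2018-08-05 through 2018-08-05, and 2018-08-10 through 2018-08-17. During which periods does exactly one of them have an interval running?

2018-08-04 through 2018-08-06, 2018-08-09 through 2018-08-09, 2018-08-13 through 2018-08-13, 2018-08-16 through 2018-08-17, 2018-08-21 through 2018-08-22

Merge the first list: 2018-08-07 through 2018-08-12, 2018-08-14 through 2018-08-15, 2018-08-21 through 2018-08-22.
Merge the second list: 2018-08-04 through 2018-08-08, 2018-08-10 through 2018-08-17.
A but not B: 2018-08-09 through 2018-08-09, 2018-08-21 through 2018-08-22.
B but not A: 2018-08-04 through 2018-08-06, 2018-08-13 through 2018-08-13, 2018-08-16 through 2018-08-17.
Combining gives A △ B.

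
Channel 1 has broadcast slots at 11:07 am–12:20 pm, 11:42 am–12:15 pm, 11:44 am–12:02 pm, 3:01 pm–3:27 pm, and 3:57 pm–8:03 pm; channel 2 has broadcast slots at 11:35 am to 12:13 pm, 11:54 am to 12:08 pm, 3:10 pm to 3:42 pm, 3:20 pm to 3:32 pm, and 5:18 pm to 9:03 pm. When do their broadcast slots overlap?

11:35 am–12:13 pm, 3:10 pm–3:27 pm, 5:18 pm–8:03 pm

First set merges to 11:07 am–12:20 pm, 3:01 pm–3:27 pm, 3:57 pm–8:03 pm.
Second set merges to 11:35 am–12:13 pm, 3:10 pm–3:42 pm, 5:18 pm–9:03 pm.
11:07 am–12:20 pm overlaps B on 11:35 am–12:13 pm.
3:01 pm–3:27 pm overlaps B on 3:10 pm–3:27 pm.
3:57 pm–8:03 pm overlaps B on 5:18 pm–8:03 pm.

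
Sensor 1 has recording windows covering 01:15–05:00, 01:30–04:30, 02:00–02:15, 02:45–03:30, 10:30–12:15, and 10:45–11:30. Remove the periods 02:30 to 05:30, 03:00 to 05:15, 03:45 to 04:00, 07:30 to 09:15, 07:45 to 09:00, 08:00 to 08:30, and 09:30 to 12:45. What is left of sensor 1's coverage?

01:15-02:30

First set merges to 01:15-05:00, 10:30-12:15.
Second set merges to 02:30-05:30, 07:30-09:15, 09:30-12:45.
01:15-05:00 with B removed leaves 01:15-02:30.
10:30-12:15 lies entirely inside B → drops out.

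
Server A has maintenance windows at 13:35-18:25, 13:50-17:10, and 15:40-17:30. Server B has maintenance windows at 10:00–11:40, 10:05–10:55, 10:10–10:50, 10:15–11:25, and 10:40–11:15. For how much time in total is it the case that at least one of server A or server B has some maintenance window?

6 h 30 min

A, merged: 13:35-18:25.
B, merged: 10:00-11:40.
A ∪ B = 10:00-11:40, 13:35-18:25.
Total: 1 h 40 min + 4 h 50 min = 6 h 30 min.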